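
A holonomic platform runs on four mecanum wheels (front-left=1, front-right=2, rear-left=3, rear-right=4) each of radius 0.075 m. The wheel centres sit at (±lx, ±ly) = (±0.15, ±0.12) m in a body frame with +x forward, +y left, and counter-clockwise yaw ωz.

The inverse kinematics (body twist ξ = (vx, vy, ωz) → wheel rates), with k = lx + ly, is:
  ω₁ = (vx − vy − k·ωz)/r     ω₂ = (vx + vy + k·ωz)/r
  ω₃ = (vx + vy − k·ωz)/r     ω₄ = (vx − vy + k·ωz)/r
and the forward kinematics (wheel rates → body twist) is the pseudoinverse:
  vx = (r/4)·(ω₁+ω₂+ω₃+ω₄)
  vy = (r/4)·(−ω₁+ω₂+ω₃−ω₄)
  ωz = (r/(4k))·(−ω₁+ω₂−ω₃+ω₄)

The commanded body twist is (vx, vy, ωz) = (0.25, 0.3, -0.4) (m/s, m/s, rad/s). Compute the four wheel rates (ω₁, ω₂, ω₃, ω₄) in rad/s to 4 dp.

k = lx + ly = 0.15 + 0.12 = 0.2700;  k·ωz = 0.2700·-0.4 = -0.1080
ω₁ (FL) = (vx − vy − k·ωz)/r = 0.0580/0.075 = 0.7733
ω₂ (FR) = (vx + vy + k·ωz)/r = 0.4420/0.075 = 5.8933
ω₃ (RL) = (vx + vy − k·ωz)/r = 0.6580/0.075 = 8.7733
ω₄ (RR) = (vx − vy + k·ωz)/r = -0.1580/0.075 = -2.1067

(0.7733, 5.8933, 8.7733, -2.1067)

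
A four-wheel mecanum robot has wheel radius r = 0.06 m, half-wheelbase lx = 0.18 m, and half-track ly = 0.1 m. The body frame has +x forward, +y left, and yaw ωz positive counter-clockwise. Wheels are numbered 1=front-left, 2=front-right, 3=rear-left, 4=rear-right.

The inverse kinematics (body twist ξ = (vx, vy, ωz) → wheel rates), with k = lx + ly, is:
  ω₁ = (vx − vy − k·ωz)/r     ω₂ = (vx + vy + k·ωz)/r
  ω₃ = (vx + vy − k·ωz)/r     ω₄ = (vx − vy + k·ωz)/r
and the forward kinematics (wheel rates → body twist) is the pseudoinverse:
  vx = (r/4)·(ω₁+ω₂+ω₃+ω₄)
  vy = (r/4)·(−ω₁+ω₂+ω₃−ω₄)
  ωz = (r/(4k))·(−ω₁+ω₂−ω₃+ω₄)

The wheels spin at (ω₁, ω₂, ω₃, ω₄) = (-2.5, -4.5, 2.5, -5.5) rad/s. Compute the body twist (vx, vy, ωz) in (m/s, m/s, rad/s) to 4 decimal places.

k = lx + ly = 0.18 + 0.1 = 0.2800
ω₁+ω₂+ω₃+ω₄ = -10.0000  →  vx = (0.06/4)·-10.0000 = -0.1500
−ω₁+ω₂+ω₃−ω₄ = 6.0000  →  vy = (0.06/4)·6.0000 = 0.0900
−ω₁+ω₂−ω₃+ω₄ = -10.0000  →  ωz = (0.06/1.1200)·-10.0000 = -0.5357

(-0.1500, 0.0900, -0.5357)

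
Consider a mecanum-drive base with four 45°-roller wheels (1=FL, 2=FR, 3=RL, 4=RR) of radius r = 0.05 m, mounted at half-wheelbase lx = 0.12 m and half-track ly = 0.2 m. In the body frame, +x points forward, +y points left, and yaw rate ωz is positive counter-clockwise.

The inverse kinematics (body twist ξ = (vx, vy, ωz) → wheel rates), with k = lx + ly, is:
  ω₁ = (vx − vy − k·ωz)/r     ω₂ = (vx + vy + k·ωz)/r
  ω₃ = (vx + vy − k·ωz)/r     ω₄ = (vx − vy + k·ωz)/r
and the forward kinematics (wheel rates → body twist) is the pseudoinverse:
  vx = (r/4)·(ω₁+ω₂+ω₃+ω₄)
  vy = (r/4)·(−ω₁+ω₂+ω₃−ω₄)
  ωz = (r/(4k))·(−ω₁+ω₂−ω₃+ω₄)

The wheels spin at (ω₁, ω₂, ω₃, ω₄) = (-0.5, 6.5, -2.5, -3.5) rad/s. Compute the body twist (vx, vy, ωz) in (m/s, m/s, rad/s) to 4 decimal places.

(0.0000, 0.1000, 0.2344)

k = lx + ly = 0.12 + 0.2 = 0.3200
ω₁+ω₂+ω₃+ω₄ = 0.0000  →  vx = (0.05/4)·0.0000 = 0.0000
−ω₁+ω₂+ω₃−ω₄ = 8.0000  →  vy = (0.05/4)·8.0000 = 0.1000
−ω₁+ω₂−ω₃+ω₄ = 6.0000  →  ωz = (0.05/1.2800)·6.0000 = 0.2344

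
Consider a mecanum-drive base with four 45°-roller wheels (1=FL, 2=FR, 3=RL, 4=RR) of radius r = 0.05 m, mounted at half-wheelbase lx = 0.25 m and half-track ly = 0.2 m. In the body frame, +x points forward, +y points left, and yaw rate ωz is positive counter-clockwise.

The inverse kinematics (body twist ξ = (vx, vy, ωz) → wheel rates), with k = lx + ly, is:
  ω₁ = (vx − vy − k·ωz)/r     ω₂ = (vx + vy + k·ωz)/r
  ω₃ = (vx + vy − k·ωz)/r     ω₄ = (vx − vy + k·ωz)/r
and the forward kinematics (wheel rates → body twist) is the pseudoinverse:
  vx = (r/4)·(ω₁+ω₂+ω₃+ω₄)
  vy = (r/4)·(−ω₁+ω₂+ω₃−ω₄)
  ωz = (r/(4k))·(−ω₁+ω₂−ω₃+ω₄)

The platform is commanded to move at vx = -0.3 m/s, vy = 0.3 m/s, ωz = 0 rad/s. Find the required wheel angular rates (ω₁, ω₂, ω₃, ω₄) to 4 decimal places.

k = lx + ly = 0.25 + 0.2 = 0.4500;  k·ωz = 0.4500·0 = 0.0000
ω₁ (FL) = (vx − vy − k·ωz)/r = -0.6000/0.05 = -12.0000
ω₂ (FR) = (vx + vy + k·ωz)/r = 0.0000/0.05 = 0.0000
ω₃ (RL) = (vx + vy − k·ωz)/r = 0.0000/0.05 = 0.0000
ω₄ (RR) = (vx − vy + k·ωz)/r = -0.6000/0.05 = -12.0000

(-12.0000, 0.0000, 0.0000, -12.0000)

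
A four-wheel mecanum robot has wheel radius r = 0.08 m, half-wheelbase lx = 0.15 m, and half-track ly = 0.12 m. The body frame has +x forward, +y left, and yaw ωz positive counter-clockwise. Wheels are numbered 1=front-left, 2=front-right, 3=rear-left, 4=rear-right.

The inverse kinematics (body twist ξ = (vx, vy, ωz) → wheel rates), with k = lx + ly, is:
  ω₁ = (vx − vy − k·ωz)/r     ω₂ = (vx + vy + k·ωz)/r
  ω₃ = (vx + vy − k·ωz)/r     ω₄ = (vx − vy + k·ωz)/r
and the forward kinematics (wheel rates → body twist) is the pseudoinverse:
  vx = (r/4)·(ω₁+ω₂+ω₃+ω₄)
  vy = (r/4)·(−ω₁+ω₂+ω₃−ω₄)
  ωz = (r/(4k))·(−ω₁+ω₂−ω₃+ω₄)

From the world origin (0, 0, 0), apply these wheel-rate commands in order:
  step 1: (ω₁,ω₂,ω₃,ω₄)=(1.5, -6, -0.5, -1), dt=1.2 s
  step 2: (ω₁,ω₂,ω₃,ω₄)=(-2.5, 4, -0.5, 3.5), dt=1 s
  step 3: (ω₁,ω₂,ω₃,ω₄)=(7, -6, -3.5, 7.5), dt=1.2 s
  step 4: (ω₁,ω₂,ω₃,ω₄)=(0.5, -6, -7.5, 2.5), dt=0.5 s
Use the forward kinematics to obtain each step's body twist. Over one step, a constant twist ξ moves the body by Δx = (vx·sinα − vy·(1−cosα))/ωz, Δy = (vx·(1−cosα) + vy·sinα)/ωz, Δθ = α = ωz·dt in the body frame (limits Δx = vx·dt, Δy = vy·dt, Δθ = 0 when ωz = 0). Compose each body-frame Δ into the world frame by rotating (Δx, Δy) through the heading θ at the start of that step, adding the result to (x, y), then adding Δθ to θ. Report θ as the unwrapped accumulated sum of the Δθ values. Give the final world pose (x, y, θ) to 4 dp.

step 1: ξ=(vx,vy,ωz)=(-0.1200, -0.1400, -0.5926), dt=1.2 → body Δ=(-0.1894, -0.1051, -0.7111) → world pose (-0.1894, -0.1051, -0.7111)
step 2: ξ=(vx,vy,ωz)=(0.0900, 0.0500, 0.7778), dt=1.0 → body Δ=(0.0627, 0.0784, 0.7778) → world pose (-0.0908, -0.0867, 0.0667)
step 3: ξ=(vx,vy,ωz)=(0.1000, -0.4800, -0.1481), dt=1.2 → body Δ=(0.0683, -0.5836, -0.1778) → world pose (0.0163, -0.6644, -0.1111)
step 4: ξ=(vx,vy,ωz)=(-0.2100, -0.3300, 0.2593), dt=0.5 → body Δ=(-0.0940, -0.1713, 0.1296) → world pose (-0.0962, -0.8243, 0.0185)

(-0.0962, -0.8243, 0.0185)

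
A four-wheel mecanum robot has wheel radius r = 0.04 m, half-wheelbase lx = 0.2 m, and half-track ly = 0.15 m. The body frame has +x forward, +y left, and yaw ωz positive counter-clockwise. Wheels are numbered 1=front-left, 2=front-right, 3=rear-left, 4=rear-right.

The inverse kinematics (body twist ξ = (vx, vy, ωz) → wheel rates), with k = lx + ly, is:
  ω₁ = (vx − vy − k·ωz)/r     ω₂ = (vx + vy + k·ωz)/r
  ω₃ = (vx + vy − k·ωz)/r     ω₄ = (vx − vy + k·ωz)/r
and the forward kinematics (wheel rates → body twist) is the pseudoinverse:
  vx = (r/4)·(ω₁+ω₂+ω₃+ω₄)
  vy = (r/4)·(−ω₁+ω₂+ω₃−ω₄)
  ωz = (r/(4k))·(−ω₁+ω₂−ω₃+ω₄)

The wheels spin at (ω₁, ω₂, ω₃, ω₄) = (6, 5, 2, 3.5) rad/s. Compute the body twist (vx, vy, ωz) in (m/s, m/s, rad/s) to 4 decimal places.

k = lx + ly = 0.2 + 0.15 = 0.3500
ω₁+ω₂+ω₃+ω₄ = 16.5000  →  vx = (0.04/4)·16.5000 = 0.1650
−ω₁+ω₂+ω₃−ω₄ = -2.5000  →  vy = (0.04/4)·-2.5000 = -0.0250
−ω₁+ω₂−ω₃+ω₄ = 0.5000  →  ωz = (0.04/1.4000)·0.5000 = 0.0143

(0.1650, -0.0250, 0.0143)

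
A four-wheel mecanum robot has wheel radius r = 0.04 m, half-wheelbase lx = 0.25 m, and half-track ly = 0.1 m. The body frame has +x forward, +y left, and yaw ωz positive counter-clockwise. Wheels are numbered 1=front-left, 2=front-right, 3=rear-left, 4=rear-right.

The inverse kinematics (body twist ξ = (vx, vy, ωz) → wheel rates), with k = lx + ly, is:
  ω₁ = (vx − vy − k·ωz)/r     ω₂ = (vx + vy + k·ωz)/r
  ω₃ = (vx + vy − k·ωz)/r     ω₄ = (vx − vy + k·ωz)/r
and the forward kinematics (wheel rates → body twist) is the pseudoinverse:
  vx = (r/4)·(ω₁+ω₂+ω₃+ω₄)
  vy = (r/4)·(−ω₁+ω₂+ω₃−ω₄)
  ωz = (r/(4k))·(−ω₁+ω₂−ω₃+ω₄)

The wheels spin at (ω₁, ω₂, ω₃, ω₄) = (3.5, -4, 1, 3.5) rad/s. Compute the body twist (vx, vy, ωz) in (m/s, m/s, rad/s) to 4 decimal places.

(0.0400, -0.1000, -0.1429)

k = lx + ly = 0.25 + 0.1 = 0.3500
ω₁+ω₂+ω₃+ω₄ = 4.0000  →  vx = (0.04/4)·4.0000 = 0.0400
−ω₁+ω₂+ω₃−ω₄ = -10.0000  →  vy = (0.04/4)·-10.0000 = -0.1000
−ω₁+ω₂−ω₃+ω₄ = -5.0000  →  ωz = (0.04/1.4000)·-5.0000 = -0.1429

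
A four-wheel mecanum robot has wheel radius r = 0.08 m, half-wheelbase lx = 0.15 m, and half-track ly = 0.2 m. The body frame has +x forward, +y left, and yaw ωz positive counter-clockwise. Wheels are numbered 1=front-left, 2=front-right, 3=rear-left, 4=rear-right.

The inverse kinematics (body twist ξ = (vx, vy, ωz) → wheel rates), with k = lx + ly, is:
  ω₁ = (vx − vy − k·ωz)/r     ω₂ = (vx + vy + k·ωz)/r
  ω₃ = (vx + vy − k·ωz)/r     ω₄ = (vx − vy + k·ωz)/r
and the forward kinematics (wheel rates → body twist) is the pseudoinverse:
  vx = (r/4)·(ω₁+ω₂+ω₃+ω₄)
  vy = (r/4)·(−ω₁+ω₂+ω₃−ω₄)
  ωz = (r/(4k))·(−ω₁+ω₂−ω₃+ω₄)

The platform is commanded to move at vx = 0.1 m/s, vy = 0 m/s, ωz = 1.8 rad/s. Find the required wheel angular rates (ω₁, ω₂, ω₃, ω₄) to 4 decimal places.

k = lx + ly = 0.15 + 0.2 = 0.3500;  k·ωz = 0.3500·1.8 = 0.6300
ω₁ (FL) = (vx − vy − k·ωz)/r = -0.5300/0.08 = -6.6250
ω₂ (FR) = (vx + vy + k·ωz)/r = 0.7300/0.08 = 9.1250
ω₃ (RL) = (vx + vy − k·ωz)/r = -0.5300/0.08 = -6.6250
ω₄ (RR) = (vx − vy + k·ωz)/r = 0.7300/0.08 = 9.1250

(-6.6250, 9.1250, -6.6250, 9.1250)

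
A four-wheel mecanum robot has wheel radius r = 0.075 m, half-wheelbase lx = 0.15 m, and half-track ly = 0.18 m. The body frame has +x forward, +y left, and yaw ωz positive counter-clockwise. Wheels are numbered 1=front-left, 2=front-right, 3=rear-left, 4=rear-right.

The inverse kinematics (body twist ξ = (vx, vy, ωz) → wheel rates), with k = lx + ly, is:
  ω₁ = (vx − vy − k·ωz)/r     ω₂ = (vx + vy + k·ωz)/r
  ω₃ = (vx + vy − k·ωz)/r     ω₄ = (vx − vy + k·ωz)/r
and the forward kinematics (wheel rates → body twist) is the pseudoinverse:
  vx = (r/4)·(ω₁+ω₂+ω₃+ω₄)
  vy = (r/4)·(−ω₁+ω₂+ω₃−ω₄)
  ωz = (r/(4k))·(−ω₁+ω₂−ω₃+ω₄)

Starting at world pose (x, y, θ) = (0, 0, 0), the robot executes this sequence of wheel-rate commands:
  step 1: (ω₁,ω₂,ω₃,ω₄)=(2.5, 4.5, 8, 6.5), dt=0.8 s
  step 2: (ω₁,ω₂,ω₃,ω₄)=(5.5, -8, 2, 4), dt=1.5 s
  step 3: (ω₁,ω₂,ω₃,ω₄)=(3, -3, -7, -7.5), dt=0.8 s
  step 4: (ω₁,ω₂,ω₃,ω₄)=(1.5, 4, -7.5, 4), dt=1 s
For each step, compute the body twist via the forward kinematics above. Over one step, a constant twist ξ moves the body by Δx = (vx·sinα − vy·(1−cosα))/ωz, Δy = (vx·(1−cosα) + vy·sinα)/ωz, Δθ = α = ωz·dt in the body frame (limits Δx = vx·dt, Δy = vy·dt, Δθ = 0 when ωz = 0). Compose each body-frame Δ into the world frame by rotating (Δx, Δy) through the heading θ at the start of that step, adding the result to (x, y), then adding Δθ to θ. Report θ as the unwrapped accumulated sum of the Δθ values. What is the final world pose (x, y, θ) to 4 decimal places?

(-0.0532, -0.3389, -0.4574)

step 1: ξ=(vx,vy,ωz)=(0.4031, 0.0656, 0.0284), dt=0.8 → body Δ=(0.3219, 0.0562, 0.0227) → world pose (0.3219, 0.0562, 0.0227)
step 2: ξ=(vx,vy,ωz)=(0.0656, -0.2906, -0.6534), dt=1.5 → body Δ=(-0.1137, -0.4139, -0.9801) → world pose (0.2177, -0.3602, -0.9574)
step 3: ξ=(vx,vy,ωz)=(-0.2719, -0.1031, -0.3693), dt=0.8 → body Δ=(-0.2264, -0.0494, -0.2955) → world pose (0.0469, -0.2035, -1.2528)
step 4: ξ=(vx,vy,ωz)=(0.0375, -0.1688, 0.7955), dt=1.0 → body Δ=(0.0973, -0.1374, 0.7955) → world pose (-0.0532, -0.3389, -0.4574)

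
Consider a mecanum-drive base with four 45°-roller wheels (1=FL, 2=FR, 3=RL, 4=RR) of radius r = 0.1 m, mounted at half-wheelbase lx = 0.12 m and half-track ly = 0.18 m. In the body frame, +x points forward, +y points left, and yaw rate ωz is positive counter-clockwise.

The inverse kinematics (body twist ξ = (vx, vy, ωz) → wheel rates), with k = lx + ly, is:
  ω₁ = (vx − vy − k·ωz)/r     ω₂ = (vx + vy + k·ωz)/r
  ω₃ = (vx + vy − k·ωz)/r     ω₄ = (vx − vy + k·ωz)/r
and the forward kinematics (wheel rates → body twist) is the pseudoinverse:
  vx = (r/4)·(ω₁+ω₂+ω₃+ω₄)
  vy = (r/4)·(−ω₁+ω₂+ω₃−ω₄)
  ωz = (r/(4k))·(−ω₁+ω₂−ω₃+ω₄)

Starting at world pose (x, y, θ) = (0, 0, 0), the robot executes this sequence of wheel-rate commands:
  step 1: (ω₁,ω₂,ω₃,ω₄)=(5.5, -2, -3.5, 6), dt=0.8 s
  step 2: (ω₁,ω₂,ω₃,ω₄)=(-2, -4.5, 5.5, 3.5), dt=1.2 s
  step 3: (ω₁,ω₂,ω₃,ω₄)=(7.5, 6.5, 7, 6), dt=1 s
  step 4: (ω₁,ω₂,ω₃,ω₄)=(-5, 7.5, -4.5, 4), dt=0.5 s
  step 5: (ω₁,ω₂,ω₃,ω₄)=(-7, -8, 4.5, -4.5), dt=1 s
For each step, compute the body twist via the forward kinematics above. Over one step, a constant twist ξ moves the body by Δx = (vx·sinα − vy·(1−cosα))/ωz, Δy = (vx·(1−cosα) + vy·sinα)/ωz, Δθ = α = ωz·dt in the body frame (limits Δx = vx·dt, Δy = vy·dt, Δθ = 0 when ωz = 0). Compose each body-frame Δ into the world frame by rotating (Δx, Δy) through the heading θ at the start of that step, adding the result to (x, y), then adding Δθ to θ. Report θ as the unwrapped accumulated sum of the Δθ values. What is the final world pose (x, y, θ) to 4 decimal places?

(0.5031, -0.3646, -0.4417)

step 1: ξ=(vx,vy,ωz)=(0.1500, -0.4250, 0.1667), dt=0.8 → body Δ=(0.1423, -0.3310, 0.1333) → world pose (0.1423, -0.3310, 0.1333)
step 2: ξ=(vx,vy,ωz)=(0.0625, -0.0125, -0.3750), dt=1.2 → body Δ=(0.0692, -0.0311, -0.4500) → world pose (0.2150, -0.3526, -0.3167)
step 3: ξ=(vx,vy,ωz)=(0.6750, 0.0000, -0.1667), dt=1.0 → body Δ=(0.6719, -0.0561, -0.1667) → world pose (0.8360, -0.6152, -0.4833)
step 4: ξ=(vx,vy,ωz)=(0.0500, 0.1000, 1.7500), dt=0.5 → body Δ=(0.0014, 0.0541, 0.8750) → world pose (0.8624, -0.5679, 0.3917)
step 5: ξ=(vx,vy,ωz)=(-0.3750, 0.2000, -0.8333), dt=1.0 → body Δ=(-0.2545, 0.3251, -0.8333) → world pose (0.5031, -0.3646, -0.4417)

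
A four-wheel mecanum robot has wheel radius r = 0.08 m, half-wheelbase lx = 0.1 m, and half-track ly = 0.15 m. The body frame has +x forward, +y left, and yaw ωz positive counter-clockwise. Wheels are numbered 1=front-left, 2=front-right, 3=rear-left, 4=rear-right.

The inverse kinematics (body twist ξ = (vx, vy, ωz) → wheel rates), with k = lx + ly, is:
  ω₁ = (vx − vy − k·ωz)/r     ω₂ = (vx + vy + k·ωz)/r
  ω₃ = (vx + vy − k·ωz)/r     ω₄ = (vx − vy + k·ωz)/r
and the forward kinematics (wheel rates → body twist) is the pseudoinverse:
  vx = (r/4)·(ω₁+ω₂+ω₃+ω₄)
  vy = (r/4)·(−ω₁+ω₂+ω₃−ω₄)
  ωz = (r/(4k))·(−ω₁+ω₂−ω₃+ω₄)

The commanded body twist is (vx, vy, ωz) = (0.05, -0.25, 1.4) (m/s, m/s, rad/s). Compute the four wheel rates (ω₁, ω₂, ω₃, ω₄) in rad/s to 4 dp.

(-0.6250, 1.8750, -6.8750, 8.1250)

k = lx + ly = 0.1 + 0.15 = 0.2500;  k·ωz = 0.2500·1.4 = 0.3500
ω₁ (FL) = (vx − vy − k·ωz)/r = -0.0500/0.08 = -0.6250
ω₂ (FR) = (vx + vy + k·ωz)/r = 0.1500/0.08 = 1.8750
ω₃ (RL) = (vx + vy − k·ωz)/r = -0.5500/0.08 = -6.8750
ω₄ (RR) = (vx − vy + k·ωz)/r = 0.6500/0.08 = 8.1250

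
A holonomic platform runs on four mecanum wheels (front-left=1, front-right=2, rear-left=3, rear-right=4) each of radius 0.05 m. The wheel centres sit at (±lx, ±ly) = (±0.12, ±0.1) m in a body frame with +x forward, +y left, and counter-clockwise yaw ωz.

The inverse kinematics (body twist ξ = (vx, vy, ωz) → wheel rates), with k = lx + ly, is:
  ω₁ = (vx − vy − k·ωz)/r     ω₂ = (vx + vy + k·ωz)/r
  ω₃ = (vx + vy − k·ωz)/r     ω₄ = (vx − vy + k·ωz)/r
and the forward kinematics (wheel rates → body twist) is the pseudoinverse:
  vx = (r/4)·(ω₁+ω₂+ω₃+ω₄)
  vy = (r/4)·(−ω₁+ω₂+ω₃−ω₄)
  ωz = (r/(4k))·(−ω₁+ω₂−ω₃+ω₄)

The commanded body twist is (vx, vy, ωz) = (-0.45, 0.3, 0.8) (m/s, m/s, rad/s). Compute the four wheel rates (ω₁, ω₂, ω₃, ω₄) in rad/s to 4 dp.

(-18.5200, 0.5200, -6.5200, -11.4800)

k = lx + ly = 0.12 + 0.1 = 0.2200;  k·ωz = 0.2200·0.8 = 0.1760
ω₁ (FL) = (vx − vy − k·ωz)/r = -0.9260/0.05 = -18.5200
ω₂ (FR) = (vx + vy + k·ωz)/r = 0.0260/0.05 = 0.5200
ω₃ (RL) = (vx + vy − k·ωz)/r = -0.3260/0.05 = -6.5200
ω₄ (RR) = (vx − vy + k·ωz)/r = -0.5740/0.05 = -11.4800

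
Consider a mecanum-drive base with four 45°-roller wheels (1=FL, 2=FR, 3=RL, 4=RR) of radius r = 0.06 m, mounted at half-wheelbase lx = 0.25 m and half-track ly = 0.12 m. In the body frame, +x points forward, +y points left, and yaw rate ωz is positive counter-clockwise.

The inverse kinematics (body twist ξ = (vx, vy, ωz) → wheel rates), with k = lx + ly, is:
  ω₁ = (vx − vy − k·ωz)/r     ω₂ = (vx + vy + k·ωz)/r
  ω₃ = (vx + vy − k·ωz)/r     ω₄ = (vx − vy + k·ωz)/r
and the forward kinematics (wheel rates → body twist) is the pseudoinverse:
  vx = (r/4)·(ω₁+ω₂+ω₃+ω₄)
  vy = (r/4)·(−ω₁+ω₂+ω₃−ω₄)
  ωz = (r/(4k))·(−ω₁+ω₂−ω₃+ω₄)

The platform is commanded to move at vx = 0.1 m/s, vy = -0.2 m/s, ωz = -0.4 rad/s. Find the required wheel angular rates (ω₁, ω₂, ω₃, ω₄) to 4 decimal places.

(7.4667, -4.1333, 0.8000, 2.5333)

k = lx + ly = 0.25 + 0.12 = 0.3700;  k·ωz = 0.3700·-0.4 = -0.1480
ω₁ (FL) = (vx − vy − k·ωz)/r = 0.4480/0.06 = 7.4667
ω₂ (FR) = (vx + vy + k·ωz)/r = -0.2480/0.06 = -4.1333
ω₃ (RL) = (vx + vy − k·ωz)/r = 0.0480/0.06 = 0.8000
ω₄ (RR) = (vx − vy + k·ωz)/r = 0.1520/0.06 = 2.5333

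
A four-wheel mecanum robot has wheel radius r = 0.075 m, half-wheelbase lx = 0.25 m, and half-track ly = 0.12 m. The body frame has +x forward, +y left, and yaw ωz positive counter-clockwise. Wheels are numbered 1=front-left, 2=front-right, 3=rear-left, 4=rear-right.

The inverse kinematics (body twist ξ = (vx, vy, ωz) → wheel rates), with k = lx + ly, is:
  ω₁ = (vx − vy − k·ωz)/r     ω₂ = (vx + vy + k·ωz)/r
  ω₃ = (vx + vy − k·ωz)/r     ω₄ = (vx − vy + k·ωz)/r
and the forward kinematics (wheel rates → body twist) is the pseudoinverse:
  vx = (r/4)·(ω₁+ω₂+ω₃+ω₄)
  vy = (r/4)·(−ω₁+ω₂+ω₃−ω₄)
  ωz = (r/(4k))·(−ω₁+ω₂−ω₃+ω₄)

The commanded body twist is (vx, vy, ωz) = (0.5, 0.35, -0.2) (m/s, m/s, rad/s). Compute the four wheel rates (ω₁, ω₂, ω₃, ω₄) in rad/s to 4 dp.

k = lx + ly = 0.25 + 0.12 = 0.3700;  k·ωz = 0.3700·-0.2 = -0.0740
ω₁ (FL) = (vx − vy − k·ωz)/r = 0.2240/0.075 = 2.9867
ω₂ (FR) = (vx + vy + k·ωz)/r = 0.7760/0.075 = 10.3467
ω₃ (RL) = (vx + vy − k·ωz)/r = 0.9240/0.075 = 12.3200
ω₄ (RR) = (vx − vy + k·ωz)/r = 0.0760/0.075 = 1.0133

(2.9867, 10.3467, 12.3200, 1.0133)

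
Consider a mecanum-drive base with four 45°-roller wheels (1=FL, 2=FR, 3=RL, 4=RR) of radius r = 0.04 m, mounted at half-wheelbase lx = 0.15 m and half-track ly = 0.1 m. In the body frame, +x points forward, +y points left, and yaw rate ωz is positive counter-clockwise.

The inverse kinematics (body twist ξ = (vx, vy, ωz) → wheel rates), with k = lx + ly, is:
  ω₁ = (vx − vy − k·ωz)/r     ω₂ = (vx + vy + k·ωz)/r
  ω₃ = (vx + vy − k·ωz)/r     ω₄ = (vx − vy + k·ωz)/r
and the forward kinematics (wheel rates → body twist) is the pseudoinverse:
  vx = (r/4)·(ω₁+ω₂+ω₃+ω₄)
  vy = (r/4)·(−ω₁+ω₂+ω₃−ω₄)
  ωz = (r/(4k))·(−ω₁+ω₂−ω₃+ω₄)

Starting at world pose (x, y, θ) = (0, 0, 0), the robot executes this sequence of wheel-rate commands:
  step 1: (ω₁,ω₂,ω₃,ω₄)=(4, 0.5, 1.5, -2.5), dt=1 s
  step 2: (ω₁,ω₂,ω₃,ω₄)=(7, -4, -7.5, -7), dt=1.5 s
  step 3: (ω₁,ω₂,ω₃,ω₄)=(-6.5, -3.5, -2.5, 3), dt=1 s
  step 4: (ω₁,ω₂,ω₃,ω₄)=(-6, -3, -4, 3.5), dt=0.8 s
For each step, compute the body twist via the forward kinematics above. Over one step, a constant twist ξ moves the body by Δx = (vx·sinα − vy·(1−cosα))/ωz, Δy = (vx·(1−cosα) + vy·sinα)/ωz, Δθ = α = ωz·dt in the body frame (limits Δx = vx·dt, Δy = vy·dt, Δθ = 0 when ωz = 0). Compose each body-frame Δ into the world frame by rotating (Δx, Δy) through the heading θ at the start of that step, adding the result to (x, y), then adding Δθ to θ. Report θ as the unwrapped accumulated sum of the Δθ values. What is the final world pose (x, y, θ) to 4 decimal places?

(-0.3706, 0.0044, -0.2540)

step 1: ξ=(vx,vy,ωz)=(0.0350, 0.0050, -0.3000), dt=1.0 → body Δ=(0.0352, -0.0003, -0.3000) → world pose (0.0352, -0.0003, -0.3000)
step 2: ξ=(vx,vy,ωz)=(-0.1150, -0.1150, -0.4200), dt=1.5 → body Δ=(-0.2139, -0.1087, -0.6300) → world pose (-0.2012, -0.0410, -0.9300)
step 3: ξ=(vx,vy,ωz)=(-0.0950, -0.0250, 0.3400), dt=1.0 → body Δ=(-0.0890, -0.0405, 0.3400) → world pose (-0.2869, 0.0061, -0.5900)
step 4: ξ=(vx,vy,ωz)=(-0.0950, -0.0450, 0.4200), dt=0.8 → body Δ=(-0.0686, -0.0480, 0.3360) → world pose (-0.3706, 0.0044, -0.2540)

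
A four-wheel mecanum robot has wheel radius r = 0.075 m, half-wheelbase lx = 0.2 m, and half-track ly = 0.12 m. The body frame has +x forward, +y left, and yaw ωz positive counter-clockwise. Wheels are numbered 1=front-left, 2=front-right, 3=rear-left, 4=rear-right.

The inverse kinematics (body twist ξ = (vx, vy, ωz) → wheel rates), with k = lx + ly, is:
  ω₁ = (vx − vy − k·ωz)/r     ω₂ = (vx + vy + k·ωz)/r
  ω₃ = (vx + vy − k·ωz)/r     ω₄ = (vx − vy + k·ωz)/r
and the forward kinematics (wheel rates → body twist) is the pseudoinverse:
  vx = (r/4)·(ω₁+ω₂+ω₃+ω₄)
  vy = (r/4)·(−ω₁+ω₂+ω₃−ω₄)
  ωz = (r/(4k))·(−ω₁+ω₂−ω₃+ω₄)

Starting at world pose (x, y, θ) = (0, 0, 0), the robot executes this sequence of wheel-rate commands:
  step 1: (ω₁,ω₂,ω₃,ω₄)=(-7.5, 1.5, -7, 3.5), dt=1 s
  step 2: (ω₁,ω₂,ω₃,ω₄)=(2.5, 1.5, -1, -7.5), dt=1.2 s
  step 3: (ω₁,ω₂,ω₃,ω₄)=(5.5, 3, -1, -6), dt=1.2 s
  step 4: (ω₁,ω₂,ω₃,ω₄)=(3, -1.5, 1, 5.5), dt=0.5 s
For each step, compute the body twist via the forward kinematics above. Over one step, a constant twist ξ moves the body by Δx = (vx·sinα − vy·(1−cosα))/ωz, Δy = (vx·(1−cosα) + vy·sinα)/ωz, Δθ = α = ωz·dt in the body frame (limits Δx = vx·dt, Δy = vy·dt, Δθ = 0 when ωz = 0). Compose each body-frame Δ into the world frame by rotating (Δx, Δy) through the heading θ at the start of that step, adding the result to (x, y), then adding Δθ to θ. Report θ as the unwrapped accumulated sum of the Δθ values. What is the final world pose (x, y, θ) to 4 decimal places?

step 1: ξ=(vx,vy,ωz)=(-0.1781, -0.0281, 1.1426), dt=1.0 → body Δ=(-0.1274, -0.1136, 1.1426) → world pose (-0.1274, -0.1136, 1.1426)
step 2: ξ=(vx,vy,ωz)=(-0.0844, 0.1031, -0.4395), dt=1.2 → body Δ=(-0.0647, 0.1442, -0.5273) → world pose (-0.2855, -0.1126, 0.6152)
step 3: ξ=(vx,vy,ωz)=(0.0281, 0.0469, -0.4395), dt=1.2 → body Δ=(0.0467, 0.0450, -0.5273) → world pose (-0.2733, -0.0489, 0.0879)
step 4: ξ=(vx,vy,ωz)=(0.1500, -0.1687, 0.0000), dt=0.5 → body Δ=(0.0750, -0.0844, 0.0000) → world pose (-0.1912, -0.1264, 0.0879)

(-0.1912, -0.1264, 0.0879)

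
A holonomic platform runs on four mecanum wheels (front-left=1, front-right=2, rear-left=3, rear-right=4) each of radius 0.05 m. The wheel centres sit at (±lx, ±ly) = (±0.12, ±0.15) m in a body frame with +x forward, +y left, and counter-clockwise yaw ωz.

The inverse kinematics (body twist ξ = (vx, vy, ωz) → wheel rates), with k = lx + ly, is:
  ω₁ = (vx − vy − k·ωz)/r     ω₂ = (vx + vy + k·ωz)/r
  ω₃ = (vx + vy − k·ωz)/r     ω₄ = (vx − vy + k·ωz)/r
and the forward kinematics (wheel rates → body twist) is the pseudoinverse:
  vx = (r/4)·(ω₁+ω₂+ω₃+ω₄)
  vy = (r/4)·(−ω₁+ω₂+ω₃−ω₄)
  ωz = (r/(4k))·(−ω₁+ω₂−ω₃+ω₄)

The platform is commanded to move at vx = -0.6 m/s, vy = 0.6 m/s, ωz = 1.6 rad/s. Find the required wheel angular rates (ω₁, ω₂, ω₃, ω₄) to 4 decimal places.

k = lx + ly = 0.12 + 0.15 = 0.2700;  k·ωz = 0.2700·1.6 = 0.4320
ω₁ (FL) = (vx − vy − k·ωz)/r = -1.6320/0.05 = -32.6400
ω₂ (FR) = (vx + vy + k·ωz)/r = 0.4320/0.05 = 8.6400
ω₃ (RL) = (vx + vy − k·ωz)/r = -0.4320/0.05 = -8.6400
ω₄ (RR) = (vx − vy + k·ωz)/r = -0.7680/0.05 = -15.3600

(-32.6400, 8.6400, -8.6400, -15.3600)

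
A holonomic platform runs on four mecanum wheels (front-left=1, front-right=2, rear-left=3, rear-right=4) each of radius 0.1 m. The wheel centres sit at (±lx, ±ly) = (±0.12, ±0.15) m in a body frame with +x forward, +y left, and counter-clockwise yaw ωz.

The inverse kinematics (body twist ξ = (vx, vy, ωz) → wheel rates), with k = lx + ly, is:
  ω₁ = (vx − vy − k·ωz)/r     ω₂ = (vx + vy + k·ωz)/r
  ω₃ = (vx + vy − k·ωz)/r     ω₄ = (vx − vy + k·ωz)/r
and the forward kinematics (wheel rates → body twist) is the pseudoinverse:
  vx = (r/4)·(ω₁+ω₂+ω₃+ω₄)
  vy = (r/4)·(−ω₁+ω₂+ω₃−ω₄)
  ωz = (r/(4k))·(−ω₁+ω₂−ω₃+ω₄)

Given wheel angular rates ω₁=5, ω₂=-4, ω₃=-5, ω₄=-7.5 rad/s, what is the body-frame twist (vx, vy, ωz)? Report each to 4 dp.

(-0.2875, -0.1625, -1.0648)

k = lx + ly = 0.12 + 0.15 = 0.2700
ω₁+ω₂+ω₃+ω₄ = -11.5000  →  vx = (0.1/4)·-11.5000 = -0.2875
−ω₁+ω₂+ω₃−ω₄ = -6.5000  →  vy = (0.1/4)·-6.5000 = -0.1625
−ω₁+ω₂−ω₃+ω₄ = -11.5000  →  ωz = (0.1/1.0800)·-11.5000 = -1.0648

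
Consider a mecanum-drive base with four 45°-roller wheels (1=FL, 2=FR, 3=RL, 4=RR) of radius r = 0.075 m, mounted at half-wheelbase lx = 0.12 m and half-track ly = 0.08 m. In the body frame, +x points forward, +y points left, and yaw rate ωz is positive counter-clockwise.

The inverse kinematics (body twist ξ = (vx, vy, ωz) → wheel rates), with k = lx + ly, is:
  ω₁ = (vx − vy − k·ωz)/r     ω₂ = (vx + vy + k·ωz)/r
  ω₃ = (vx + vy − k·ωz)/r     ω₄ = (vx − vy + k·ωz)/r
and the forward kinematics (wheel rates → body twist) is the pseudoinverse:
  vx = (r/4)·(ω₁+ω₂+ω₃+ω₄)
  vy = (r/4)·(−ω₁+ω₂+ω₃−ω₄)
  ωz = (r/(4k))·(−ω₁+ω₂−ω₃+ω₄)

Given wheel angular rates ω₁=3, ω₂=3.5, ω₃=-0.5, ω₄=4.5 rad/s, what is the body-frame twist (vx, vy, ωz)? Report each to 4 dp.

k = lx + ly = 0.12 + 0.08 = 0.2000
ω₁+ω₂+ω₃+ω₄ = 10.5000  →  vx = (0.075/4)·10.5000 = 0.1969
−ω₁+ω₂+ω₃−ω₄ = -4.5000  →  vy = (0.075/4)·-4.5000 = -0.0844
−ω₁+ω₂−ω₃+ω₄ = 5.5000  →  ωz = (0.075/0.8000)·5.5000 = 0.5156

(0.1969, -0.0844, 0.5156)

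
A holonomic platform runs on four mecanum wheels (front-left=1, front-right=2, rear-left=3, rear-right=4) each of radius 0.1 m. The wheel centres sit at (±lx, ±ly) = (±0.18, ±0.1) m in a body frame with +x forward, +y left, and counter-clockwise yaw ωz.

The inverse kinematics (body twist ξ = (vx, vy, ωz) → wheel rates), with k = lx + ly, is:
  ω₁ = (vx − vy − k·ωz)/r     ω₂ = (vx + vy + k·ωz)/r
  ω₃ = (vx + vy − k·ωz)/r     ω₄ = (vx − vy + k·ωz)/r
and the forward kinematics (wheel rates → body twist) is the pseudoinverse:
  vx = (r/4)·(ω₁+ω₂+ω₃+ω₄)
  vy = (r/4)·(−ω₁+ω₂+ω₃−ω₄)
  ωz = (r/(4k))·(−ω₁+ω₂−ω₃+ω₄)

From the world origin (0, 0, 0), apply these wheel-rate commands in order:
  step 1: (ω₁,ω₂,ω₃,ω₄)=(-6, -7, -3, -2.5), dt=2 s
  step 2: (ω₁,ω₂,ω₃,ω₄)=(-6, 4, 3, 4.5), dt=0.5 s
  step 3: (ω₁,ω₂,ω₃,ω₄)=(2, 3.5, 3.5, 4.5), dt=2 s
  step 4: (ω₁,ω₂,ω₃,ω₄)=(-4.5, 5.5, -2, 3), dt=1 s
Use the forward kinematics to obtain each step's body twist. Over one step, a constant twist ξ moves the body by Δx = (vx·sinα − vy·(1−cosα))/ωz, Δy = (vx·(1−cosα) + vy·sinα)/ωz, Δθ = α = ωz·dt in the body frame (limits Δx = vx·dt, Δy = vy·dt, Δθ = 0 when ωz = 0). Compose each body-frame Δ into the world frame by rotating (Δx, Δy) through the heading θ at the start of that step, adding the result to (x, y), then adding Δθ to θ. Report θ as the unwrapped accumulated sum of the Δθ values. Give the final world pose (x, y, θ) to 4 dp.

(-0.4729, 0.5547, 2.2098)

step 1: ξ=(vx,vy,ωz)=(-0.4625, -0.0375, -0.0446), dt=2.0 → body Δ=(-0.9271, -0.0336, -0.0893) → world pose (-0.9271, -0.0336, -0.0893)
step 2: ξ=(vx,vy,ωz)=(0.1375, 0.2125, 1.0268), dt=0.5 → body Δ=(0.0391, 0.1189, 0.5134) → world pose (-0.8776, 0.0813, 0.4241)
step 3: ξ=(vx,vy,ωz)=(0.3375, 0.0125, 0.2232), dt=2.0 → body Δ=(0.6473, 0.1724, 0.4464) → world pose (-0.3585, 0.5048, 0.8705)
step 4: ξ=(vx,vy,ωz)=(0.0500, 0.1250, 1.3393), dt=1.0 → body Δ=(-0.0356, 0.1196, 1.3393) → world pose (-0.4729, 0.5547, 2.2098)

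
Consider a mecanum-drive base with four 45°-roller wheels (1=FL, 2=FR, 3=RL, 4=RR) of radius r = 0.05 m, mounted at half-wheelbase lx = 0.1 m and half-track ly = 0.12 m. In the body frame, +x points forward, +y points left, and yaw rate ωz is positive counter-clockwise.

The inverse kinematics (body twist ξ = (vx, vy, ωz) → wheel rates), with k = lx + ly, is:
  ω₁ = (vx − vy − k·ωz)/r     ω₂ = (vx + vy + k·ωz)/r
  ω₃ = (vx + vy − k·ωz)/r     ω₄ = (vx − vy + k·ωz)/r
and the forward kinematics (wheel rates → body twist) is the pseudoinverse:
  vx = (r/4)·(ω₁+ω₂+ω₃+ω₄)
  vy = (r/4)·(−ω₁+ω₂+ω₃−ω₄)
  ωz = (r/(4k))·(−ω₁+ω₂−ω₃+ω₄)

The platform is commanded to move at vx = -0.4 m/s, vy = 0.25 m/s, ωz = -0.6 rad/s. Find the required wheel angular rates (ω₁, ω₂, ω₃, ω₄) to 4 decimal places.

k = lx + ly = 0.1 + 0.12 = 0.2200;  k·ωz = 0.2200·-0.6 = -0.1320
ω₁ (FL) = (vx − vy − k·ωz)/r = -0.5180/0.05 = -10.3600
ω₂ (FR) = (vx + vy + k·ωz)/r = -0.2820/0.05 = -5.6400
ω₃ (RL) = (vx + vy − k·ωz)/r = -0.0180/0.05 = -0.3600
ω₄ (RR) = (vx − vy + k·ωz)/r = -0.7820/0.05 = -15.6400

(-10.3600, -5.6400, -0.3600, -15.6400)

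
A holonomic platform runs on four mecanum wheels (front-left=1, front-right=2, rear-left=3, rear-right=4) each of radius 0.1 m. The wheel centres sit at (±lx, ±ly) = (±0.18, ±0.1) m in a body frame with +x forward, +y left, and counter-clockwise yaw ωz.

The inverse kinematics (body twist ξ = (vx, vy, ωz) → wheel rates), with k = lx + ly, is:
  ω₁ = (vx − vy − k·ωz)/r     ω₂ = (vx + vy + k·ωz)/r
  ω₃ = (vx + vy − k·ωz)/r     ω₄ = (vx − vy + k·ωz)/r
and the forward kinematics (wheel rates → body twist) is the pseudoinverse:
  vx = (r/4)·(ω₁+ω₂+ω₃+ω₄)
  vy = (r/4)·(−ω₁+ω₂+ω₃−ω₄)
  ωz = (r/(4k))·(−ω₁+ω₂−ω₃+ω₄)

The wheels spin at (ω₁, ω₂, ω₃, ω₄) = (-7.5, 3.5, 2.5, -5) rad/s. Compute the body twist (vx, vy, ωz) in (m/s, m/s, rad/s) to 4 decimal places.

(-0.1625, 0.4625, 0.3125)

k = lx + ly = 0.18 + 0.1 = 0.2800
ω₁+ω₂+ω₃+ω₄ = -6.5000  →  vx = (0.1/4)·-6.5000 = -0.1625
−ω₁+ω₂+ω₃−ω₄ = 18.5000  →  vy = (0.1/4)·18.5000 = 0.4625
−ω₁+ω₂−ω₃+ω₄ = 3.5000  →  ωz = (0.1/1.1200)·3.5000 = 0.3125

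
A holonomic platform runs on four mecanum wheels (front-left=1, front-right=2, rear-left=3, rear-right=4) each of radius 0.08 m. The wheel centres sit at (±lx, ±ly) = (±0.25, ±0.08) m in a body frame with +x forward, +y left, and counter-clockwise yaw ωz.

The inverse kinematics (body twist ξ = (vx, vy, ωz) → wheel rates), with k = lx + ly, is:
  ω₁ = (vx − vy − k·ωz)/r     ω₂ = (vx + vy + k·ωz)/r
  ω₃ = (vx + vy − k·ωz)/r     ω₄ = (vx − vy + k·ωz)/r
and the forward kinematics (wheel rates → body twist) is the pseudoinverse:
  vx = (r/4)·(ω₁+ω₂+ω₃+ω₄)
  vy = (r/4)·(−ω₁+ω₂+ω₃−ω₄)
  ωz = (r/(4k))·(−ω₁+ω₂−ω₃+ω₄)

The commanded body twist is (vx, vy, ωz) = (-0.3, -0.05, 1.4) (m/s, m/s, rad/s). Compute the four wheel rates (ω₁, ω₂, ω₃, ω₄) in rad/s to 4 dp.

(-8.9000, 1.4000, -10.1500, 2.6500)

k = lx + ly = 0.25 + 0.08 = 0.3300;  k·ωz = 0.3300·1.4 = 0.4620
ω₁ (FL) = (vx − vy − k·ωz)/r = -0.7120/0.08 = -8.9000
ω₂ (FR) = (vx + vy + k·ωz)/r = 0.1120/0.08 = 1.4000
ω₃ (RL) = (vx + vy − k·ωz)/r = -0.8120/0.08 = -10.1500
ω₄ (RR) = (vx − vy + k·ωz)/r = 0.2120/0.08 = 2.6500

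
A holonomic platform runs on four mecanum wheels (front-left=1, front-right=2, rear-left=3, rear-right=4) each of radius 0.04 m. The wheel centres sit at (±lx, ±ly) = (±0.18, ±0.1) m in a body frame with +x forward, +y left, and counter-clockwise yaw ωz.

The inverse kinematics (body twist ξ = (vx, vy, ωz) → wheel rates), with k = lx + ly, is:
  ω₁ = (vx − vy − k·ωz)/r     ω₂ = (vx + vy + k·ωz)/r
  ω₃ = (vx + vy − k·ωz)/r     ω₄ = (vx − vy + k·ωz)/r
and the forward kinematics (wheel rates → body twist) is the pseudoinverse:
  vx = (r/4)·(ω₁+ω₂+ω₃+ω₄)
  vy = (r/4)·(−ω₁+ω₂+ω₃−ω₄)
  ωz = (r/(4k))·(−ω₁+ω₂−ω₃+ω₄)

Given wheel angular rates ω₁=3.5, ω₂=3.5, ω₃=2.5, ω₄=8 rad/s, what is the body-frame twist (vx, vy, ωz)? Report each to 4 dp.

(0.1750, -0.0550, 0.1964)

k = lx + ly = 0.18 + 0.1 = 0.2800
ω₁+ω₂+ω₃+ω₄ = 17.5000  →  vx = (0.04/4)·17.5000 = 0.1750
−ω₁+ω₂+ω₃−ω₄ = -5.5000  →  vy = (0.04/4)·-5.5000 = -0.0550
−ω₁+ω₂−ω₃+ω₄ = 5.5000  →  ωz = (0.04/1.1200)·5.5000 = 0.1964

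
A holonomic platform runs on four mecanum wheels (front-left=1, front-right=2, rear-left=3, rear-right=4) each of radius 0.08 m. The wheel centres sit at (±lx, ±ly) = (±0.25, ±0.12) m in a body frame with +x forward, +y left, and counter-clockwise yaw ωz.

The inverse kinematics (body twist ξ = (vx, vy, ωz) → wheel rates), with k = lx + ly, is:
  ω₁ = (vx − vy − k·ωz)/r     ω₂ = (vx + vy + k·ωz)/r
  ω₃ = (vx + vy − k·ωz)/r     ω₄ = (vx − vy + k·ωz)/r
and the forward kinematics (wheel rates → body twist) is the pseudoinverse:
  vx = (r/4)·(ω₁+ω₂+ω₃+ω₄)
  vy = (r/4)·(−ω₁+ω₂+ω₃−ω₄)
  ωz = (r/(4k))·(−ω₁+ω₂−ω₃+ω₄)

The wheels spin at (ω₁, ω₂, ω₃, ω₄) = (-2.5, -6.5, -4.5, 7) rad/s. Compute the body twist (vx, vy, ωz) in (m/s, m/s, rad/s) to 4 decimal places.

(-0.1300, -0.3100, 0.4054)

k = lx + ly = 0.25 + 0.12 = 0.3700
ω₁+ω₂+ω₃+ω₄ = -6.5000  →  vx = (0.08/4)·-6.5000 = -0.1300
−ω₁+ω₂+ω₃−ω₄ = -15.5000  →  vy = (0.08/4)·-15.5000 = -0.3100
−ω₁+ω₂−ω₃+ω₄ = 7.5000  →  ωz = (0.08/1.4800)·7.5000 = 0.4054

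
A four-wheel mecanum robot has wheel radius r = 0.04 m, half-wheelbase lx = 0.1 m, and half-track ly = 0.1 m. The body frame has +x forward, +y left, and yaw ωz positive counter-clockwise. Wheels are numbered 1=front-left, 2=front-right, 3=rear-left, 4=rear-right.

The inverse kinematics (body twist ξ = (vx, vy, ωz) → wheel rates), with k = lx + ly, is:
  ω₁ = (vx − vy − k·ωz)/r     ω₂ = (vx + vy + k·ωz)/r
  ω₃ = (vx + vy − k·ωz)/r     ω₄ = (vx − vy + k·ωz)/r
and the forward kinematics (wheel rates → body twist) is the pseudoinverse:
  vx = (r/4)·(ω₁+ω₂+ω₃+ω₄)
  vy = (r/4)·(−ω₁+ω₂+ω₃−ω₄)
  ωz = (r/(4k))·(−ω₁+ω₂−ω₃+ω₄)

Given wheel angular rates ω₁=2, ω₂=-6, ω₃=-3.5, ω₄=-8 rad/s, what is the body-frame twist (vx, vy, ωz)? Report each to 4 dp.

k = lx + ly = 0.1 + 0.1 = 0.2000
ω₁+ω₂+ω₃+ω₄ = -15.5000  →  vx = (0.04/4)·-15.5000 = -0.1550
−ω₁+ω₂+ω₃−ω₄ = -3.5000  →  vy = (0.04/4)·-3.5000 = -0.0350
−ω₁+ω₂−ω₃+ω₄ = -12.5000  →  ωz = (0.04/0.8000)·-12.5000 = -0.6250

(-0.1550, -0.0350, -0.6250)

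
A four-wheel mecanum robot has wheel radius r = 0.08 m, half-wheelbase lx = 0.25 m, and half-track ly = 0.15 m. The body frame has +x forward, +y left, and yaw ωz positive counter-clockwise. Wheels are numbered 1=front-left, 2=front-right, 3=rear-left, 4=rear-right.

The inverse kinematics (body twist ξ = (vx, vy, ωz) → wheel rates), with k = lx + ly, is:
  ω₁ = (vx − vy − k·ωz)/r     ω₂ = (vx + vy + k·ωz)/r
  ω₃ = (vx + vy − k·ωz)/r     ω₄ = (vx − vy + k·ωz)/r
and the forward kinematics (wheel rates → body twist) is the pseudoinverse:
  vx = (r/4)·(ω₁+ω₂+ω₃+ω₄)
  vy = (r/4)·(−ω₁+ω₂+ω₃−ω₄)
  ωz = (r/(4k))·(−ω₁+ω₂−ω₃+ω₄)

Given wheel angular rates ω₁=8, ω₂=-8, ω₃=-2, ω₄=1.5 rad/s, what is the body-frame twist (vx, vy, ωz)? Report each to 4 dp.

k = lx + ly = 0.25 + 0.15 = 0.4000
ω₁+ω₂+ω₃+ω₄ = -0.5000  →  vx = (0.08/4)·-0.5000 = -0.0100
−ω₁+ω₂+ω₃−ω₄ = -19.5000  →  vy = (0.08/4)·-19.5000 = -0.3900
−ω₁+ω₂−ω₃+ω₄ = -12.5000  →  ωz = (0.08/1.6000)·-12.5000 = -0.6250

(-0.0100, -0.3900, -0.6250)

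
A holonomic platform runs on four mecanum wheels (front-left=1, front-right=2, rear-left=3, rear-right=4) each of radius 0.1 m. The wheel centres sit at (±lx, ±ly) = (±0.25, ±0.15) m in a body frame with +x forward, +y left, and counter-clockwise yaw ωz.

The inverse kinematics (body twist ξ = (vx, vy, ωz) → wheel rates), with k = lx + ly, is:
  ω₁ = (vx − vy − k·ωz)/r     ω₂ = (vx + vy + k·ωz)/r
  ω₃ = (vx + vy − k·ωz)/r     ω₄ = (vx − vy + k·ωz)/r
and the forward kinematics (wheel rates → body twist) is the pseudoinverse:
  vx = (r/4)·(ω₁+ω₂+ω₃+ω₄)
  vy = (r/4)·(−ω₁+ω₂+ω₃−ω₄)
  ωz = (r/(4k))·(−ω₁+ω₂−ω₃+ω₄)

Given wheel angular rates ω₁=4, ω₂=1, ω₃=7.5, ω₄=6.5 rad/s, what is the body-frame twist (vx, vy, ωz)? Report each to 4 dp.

k = lx + ly = 0.25 + 0.15 = 0.4000
ω₁+ω₂+ω₃+ω₄ = 19.0000  →  vx = (0.1/4)·19.0000 = 0.4750
−ω₁+ω₂+ω₃−ω₄ = -2.0000  →  vy = (0.1/4)·-2.0000 = -0.0500
−ω₁+ω₂−ω₃+ω₄ = -4.0000  →  ωz = (0.1/1.6000)·-4.0000 = -0.2500

(0.4750, -0.0500, -0.2500)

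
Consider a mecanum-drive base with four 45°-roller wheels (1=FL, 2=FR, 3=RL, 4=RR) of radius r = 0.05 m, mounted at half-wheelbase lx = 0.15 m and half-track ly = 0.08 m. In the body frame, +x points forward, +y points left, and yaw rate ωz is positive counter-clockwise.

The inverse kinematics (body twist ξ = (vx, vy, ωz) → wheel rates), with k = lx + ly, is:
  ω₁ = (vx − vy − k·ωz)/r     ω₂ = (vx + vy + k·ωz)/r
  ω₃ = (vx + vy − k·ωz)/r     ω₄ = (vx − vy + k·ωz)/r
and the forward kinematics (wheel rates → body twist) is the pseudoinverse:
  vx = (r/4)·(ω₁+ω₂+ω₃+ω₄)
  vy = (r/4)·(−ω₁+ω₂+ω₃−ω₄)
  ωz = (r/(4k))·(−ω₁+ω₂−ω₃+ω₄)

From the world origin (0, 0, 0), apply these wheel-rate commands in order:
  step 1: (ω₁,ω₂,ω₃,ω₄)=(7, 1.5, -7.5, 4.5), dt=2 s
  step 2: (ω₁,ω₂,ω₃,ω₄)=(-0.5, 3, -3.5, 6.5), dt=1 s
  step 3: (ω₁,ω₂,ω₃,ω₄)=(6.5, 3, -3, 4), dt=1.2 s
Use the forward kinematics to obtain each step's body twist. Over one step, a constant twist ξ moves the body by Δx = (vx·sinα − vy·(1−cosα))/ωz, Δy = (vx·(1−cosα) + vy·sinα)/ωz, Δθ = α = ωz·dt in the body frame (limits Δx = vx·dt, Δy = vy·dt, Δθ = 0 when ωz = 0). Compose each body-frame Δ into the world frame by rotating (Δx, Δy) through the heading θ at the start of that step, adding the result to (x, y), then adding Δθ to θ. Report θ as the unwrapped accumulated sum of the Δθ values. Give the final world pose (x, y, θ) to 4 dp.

step 1: ξ=(vx,vy,ωz)=(0.0688, -0.2188, 0.3533), dt=2.0 → body Δ=(0.2746, -0.3554, 0.7065) → world pose (0.2746, -0.3554, 0.7065)
step 2: ξ=(vx,vy,ωz)=(0.0688, -0.0813, 0.7337), dt=1.0 → body Δ=(0.0912, -0.0500, 0.7337) → world pose (0.3765, -0.3342, 1.4402)
step 3: ξ=(vx,vy,ωz)=(0.1313, -0.1313, 0.1902), dt=1.2 → body Δ=(0.1740, -0.1382, 0.2283) → world pose (0.5362, -0.1797, 1.6685)

(0.5362, -0.1797, 1.6685)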